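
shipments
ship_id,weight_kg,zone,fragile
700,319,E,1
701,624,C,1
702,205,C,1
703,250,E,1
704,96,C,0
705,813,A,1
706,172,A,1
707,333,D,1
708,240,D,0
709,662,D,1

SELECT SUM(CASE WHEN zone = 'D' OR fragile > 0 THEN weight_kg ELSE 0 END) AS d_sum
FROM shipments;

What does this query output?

3618

ship_id=700: ✓ → 319
ship_id=701: ✓ → 624
ship_id=702: ✓ → 205
ship_id=703: ✓ → 250
ship_id=704: ✗
ship_id=705: ✓ → 813
ship_id=706: ✓ → 172
ship_id=707: ✓ → 333
ship_id=708: ✓ → 240
ship_id=709: ✓ → 662
d_sum = 319 + 624 + 205 + 250 + 813 + 172 + 333 + 240 + 662 = 3618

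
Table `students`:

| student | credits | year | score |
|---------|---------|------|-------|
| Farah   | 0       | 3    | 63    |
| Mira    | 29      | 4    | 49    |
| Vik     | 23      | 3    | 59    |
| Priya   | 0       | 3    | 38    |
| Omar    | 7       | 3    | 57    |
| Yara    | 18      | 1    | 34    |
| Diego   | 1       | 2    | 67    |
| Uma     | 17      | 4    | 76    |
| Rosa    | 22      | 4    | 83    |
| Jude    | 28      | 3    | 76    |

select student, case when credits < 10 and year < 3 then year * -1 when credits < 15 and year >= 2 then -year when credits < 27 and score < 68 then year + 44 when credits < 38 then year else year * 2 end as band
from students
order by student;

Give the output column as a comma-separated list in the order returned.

-2, -3, 3, 4, -3, -3, 4, 4, 47, 45

student=Diego: credits < 10 and year < 3 → -2
student=Farah: credits < 15 and year >= 2 → -3
student=Jude: credits < 38 → 3
student=Mira: credits < 38 → 4
student=Omar: credits < 15 and year >= 2 → -3
student=Priya: credits < 15 and year >= 2 → -3
student=Rosa: credits < 38 → 4
student=Uma: credits < 38 → 4
student=Vik: credits < 27 and score < 68 → 47
student=Yara: credits < 27 and score < 68 → 45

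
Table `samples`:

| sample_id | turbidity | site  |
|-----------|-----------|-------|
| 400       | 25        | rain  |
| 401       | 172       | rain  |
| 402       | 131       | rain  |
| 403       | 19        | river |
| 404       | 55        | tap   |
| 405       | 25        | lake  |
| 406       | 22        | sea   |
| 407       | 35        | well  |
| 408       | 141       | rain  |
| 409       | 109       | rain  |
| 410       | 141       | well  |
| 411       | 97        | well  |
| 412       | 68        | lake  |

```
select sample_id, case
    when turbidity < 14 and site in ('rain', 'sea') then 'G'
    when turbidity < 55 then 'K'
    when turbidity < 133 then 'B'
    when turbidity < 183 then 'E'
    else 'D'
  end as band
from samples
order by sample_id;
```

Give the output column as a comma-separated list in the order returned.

K, E, B, K, B, K, K, K, E, B, E, B, B

sample_id=400: turbidity < 55 → K
sample_id=401: turbidity < 183 → E
sample_id=402: turbidity < 133 → B
sample_id=403: turbidity < 55 → K
sample_id=404: turbidity < 133 → B
sample_id=405: turbidity < 55 → K
sample_id=406: turbidity < 55 → K
sample_id=407: turbidity < 55 → K
sample_id=408: turbidity < 183 → E
sample_id=409: turbidity < 133 → B
sample_id=410: turbidity < 183 → E
sample_id=411: turbidity < 133 → B
sample_id=412: turbidity < 133 → B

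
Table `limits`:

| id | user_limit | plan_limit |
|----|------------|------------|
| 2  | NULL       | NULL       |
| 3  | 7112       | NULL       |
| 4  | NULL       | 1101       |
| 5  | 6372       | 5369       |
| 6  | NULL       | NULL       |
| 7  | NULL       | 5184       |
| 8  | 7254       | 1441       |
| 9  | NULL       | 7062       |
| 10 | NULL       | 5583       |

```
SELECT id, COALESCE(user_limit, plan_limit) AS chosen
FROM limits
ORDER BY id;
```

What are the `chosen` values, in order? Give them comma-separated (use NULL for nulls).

id=2: user_limit=NULL, plan_limit=NULL (all NULL) → NULL
id=3: user_limit=7112 → 7112
id=4: user_limit=NULL, plan_limit=1101 → 1101
id=5: user_limit=6372 → 6372
id=6: user_limit=NULL, plan_limit=NULL (all NULL) → NULL
id=7: user_limit=NULL, plan_limit=5184 → 5184
id=8: user_limit=7254 → 7254
id=9: user_limit=NULL, plan_limit=7062 → 7062
id=10: user_limit=NULL, plan_limit=5583 → 5583

NULL, 7112, 1101, 6372, NULL, 5184, 7254, 7062, 5583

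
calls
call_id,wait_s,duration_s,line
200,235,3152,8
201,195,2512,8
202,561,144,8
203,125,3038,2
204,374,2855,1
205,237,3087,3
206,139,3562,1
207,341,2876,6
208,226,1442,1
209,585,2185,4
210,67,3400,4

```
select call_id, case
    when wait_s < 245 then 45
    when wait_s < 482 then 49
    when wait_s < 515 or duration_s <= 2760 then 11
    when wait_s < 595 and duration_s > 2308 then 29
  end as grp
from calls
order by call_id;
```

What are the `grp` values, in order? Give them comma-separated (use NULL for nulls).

45, 45, 11, 45, 49, 45, 45, 49, 45, 11, 45

call_id=200: wait_s < 245 → 45
call_id=201: wait_s < 245 → 45
call_id=202: wait_s < 515 or duration_s <= 2760 → 11
call_id=203: wait_s < 245 → 45
call_id=204: wait_s < 482 → 49
call_id=205: wait_s < 245 → 45
call_id=206: wait_s < 245 → 45
call_id=207: wait_s < 482 → 49
call_id=208: wait_s < 245 → 45
call_id=209: wait_s < 515 or duration_s <= 2760 → 11
call_id=210: wait_s < 245 → 45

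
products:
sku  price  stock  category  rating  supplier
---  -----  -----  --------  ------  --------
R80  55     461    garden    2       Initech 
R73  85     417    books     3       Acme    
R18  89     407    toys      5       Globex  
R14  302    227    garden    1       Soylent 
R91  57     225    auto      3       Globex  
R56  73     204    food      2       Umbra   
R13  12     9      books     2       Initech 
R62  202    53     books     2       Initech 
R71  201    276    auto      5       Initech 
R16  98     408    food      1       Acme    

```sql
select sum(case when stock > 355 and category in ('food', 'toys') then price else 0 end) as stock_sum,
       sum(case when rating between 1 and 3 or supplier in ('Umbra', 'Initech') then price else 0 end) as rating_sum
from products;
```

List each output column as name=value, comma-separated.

[stock_sum: stock > 355 and category in ('food', 'toys')]
sku=R80: ✗
sku=R73: ✗
sku=R18: ✓ → 89
sku=R14: ✗
sku=R91: ✗
sku=R56: ✗
sku=R13: ✗
sku=R62: ✗
sku=R71: ✗
sku=R16: ✓ → 98
stock_sum = 89 + 98 = 187
—
[rating_sum: rating between 1 and 3 or supplier in ('Umbra', 'Initech')]
sku=R80: ✓ → 55
sku=R73: ✓ → 85
sku=R18: ✗
sku=R14: ✓ → 302
sku=R91: ✓ → 57
sku=R56: ✓ → 73
sku=R13: ✓ → 12
sku=R62: ✓ → 202
sku=R71: ✓ → 201
sku=R16: ✓ → 98
rating_sum = 55 + 85 + 302 + 57 + 73 + 12 + 202 + 201 + 98 = 1085

stock_sum=187, rating_sum=1085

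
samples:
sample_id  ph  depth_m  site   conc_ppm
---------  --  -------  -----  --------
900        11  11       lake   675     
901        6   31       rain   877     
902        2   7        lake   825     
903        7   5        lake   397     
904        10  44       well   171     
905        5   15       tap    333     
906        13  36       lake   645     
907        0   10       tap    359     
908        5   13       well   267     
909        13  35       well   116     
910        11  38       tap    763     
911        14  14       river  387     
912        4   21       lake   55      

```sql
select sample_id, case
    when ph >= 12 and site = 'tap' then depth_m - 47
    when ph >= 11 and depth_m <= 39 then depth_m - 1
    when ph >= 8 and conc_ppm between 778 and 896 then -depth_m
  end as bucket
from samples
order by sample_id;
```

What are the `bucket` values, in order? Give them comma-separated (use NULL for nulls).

10, NULL, NULL, NULL, NULL, NULL, 35, NULL, NULL, 34, 37, 13, NULL

sample_id=900: ph >= 11 and depth_m <= 39 → 10
sample_id=901: (no match → NULL) → NULL
sample_id=902: (no match → NULL) → NULL
sample_id=903: (no match → NULL) → NULL
sample_id=904: (no match → NULL) → NULL
sample_id=905: (no match → NULL) → NULL
sample_id=906: ph >= 11 and depth_m <= 39 → 35
sample_id=907: (no match → NULL) → NULL
sample_id=908: (no match → NULL) → NULL
sample_id=909: ph >= 11 and depth_m <= 39 → 34
sample_id=910: ph >= 11 and depth_m <= 39 → 37
sample_id=911: ph >= 11 and depth_m <= 39 → 13
sample_id=912: (no match → NULL) → NULL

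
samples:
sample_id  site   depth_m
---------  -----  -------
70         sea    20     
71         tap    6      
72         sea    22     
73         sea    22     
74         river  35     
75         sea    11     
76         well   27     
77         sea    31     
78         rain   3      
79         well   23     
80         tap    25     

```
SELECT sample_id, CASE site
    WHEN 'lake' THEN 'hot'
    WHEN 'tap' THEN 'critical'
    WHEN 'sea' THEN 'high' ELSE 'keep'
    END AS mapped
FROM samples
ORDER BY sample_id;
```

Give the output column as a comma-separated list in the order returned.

high, critical, high, high, keep, high, keep, high, keep, keep, critical

sample_id=70: site='sea' → high
sample_id=71: site='tap' → critical
sample_id=72: site='sea' → high
sample_id=73: site='sea' → high
sample_id=74: ELSE → keep
sample_id=75: site='sea' → high
sample_id=76: ELSE → keep
sample_id=77: site='sea' → high
sample_id=78: ELSE → keep
sample_id=79: ELSE → keep
sample_id=80: site='tap' → critical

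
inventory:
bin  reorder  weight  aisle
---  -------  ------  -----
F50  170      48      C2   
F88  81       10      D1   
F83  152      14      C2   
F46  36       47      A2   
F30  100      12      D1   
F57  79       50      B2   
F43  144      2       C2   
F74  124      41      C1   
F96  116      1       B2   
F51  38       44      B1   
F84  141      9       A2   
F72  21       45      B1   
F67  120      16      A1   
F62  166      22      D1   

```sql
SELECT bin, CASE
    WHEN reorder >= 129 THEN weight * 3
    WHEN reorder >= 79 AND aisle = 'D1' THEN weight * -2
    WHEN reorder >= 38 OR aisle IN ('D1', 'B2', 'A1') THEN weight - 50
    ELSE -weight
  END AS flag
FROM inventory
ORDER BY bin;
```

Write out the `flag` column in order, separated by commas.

-24, 6, -47, 144, -6, 0, 66, -34, -45, -9, 42, 27, -20, -49

bin=F30: reorder >= 79 AND aisle = 'D1' → -24
bin=F43: reorder >= 129 → 6
bin=F46: ELSE → -47
bin=F50: reorder >= 129 → 144
bin=F51: reorder >= 38 OR aisle IN ('D1', 'B2', 'A1') → -6
bin=F57: reorder >= 38 OR aisle IN ('D1', 'B2', 'A1') → 0
bin=F62: reorder >= 129 → 66
bin=F67: reorder >= 38 OR aisle IN ('D1', 'B2', 'A1') → -34
bin=F72: ELSE → -45
bin=F74: reorder >= 38 OR aisle IN ('D1', 'B2', 'A1') → -9
bin=F83: reorder >= 129 → 42
bin=F84: reorder >= 129 → 27
bin=F88: reorder >= 79 AND aisle = 'D1' → -20
bin=F96: reorder >= 38 OR aisle IN ('D1', 'B2', 'A1') → -49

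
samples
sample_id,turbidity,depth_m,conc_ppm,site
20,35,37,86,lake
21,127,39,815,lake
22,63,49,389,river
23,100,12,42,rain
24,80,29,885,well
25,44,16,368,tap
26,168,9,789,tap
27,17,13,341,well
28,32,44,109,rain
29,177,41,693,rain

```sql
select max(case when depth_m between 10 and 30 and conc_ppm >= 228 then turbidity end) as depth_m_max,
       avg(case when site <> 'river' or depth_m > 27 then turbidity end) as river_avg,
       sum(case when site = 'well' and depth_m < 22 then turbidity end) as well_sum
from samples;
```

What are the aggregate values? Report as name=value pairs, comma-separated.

depth_m_max=80, river_avg=84.3, well_sum=17

[depth_m_max: depth_m between 10 and 30 and conc_ppm >= 228]
sample_id=20: ✗
sample_id=21: ✗
sample_id=22: ✗
sample_id=23: ✗
sample_id=24: ✓ → 80
sample_id=25: ✓ → 44
sample_id=26: ✗
sample_id=27: ✓ → 17
sample_id=28: ✗
sample_id=29: ✗
depth_m_max = MAX(80, 44, 17) = 80
—
[river_avg: site <> 'river' or depth_m > 27]
sample_id=20: ✓ → 35
sample_id=21: ✓ → 127
sample_id=22: ✓ → 63
sample_id=23: ✓ → 100
sample_id=24: ✓ → 80
sample_id=25: ✓ → 44
sample_id=26: ✓ → 168
sample_id=27: ✓ → 17
sample_id=28: ✓ → 32
sample_id=29: ✓ → 177
river_avg = (35 + 127 + 63 + 100 + 80 + 44 + 168 + 17 + 32 + 177) / 10 = 84.3
—
[well_sum: site = 'well' and depth_m < 22]
sample_id=20: ✗
sample_id=21: ✗
sample_id=22: ✗
sample_id=23: ✗
sample_id=24: ✗
sample_id=25: ✗
sample_id=26: ✗
sample_id=27: ✓ → 17
sample_id=28: ✗
sample_id=29: ✗
well_sum = 17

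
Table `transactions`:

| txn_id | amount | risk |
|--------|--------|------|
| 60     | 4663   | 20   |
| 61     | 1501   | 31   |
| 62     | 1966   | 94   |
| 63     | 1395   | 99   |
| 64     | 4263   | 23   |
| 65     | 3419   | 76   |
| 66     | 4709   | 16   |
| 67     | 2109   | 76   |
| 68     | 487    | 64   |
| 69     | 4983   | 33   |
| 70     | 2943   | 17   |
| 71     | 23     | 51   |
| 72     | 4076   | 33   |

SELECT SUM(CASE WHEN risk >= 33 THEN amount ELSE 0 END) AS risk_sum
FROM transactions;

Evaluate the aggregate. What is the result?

18458

txn_id=60: ✗
txn_id=61: ✗
txn_id=62: ✓ → 1966
txn_id=63: ✓ → 1395
txn_id=64: ✗
txn_id=65: ✓ → 3419
txn_id=66: ✗
txn_id=67: ✓ → 2109
txn_id=68: ✓ → 487
txn_id=69: ✓ → 4983
txn_id=70: ✗
txn_id=71: ✓ → 23
txn_id=72: ✓ → 4076
risk_sum = 1966 + 1395 + 3419 + 2109 + 487 + 4983 + 23 + 4076 = 18458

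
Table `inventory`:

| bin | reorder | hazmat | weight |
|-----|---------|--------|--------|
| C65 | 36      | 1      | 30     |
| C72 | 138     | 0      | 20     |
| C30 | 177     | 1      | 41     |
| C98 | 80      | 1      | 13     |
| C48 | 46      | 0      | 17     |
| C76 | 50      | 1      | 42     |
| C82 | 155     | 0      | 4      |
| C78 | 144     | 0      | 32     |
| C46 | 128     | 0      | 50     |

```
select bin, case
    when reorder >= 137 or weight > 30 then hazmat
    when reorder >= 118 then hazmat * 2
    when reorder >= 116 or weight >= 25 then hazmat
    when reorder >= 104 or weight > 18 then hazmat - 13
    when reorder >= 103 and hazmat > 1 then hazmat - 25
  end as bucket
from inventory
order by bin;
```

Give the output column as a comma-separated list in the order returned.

1, 0, NULL, 1, 0, 1, 0, 0, NULL

bin=C30: reorder >= 137 or weight > 30 → 1
bin=C46: reorder >= 137 or weight > 30 → 0
bin=C48: (no match → NULL) → NULL
bin=C65: reorder >= 116 or weight >= 25 → 1
bin=C72: reorder >= 137 or weight > 30 → 0
bin=C76: reorder >= 137 or weight > 30 → 1
bin=C78: reorder >= 137 or weight > 30 → 0
bin=C82: reorder >= 137 or weight > 30 → 0
bin=C98: (no match → NULL) → NULL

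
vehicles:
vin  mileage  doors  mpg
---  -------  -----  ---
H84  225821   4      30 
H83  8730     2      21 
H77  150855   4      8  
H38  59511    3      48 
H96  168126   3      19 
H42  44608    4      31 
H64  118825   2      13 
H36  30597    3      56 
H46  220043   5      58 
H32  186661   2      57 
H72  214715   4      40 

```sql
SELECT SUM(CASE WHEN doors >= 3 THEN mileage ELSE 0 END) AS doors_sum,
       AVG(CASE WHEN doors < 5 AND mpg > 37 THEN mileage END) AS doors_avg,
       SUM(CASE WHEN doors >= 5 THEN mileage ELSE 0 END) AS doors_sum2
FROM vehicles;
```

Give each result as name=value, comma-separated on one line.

doors_sum=1114276, doors_avg=122871, doors_sum2=220043

[doors_sum: doors >= 3]
vin=H84: ✓ → 225821
vin=H83: ✗
vin=H77: ✓ → 150855
vin=H38: ✓ → 59511
vin=H96: ✓ → 168126
vin=H42: ✓ → 44608
vin=H64: ✗
vin=H36: ✓ → 30597
vin=H46: ✓ → 220043
vin=H32: ✗
vin=H72: ✓ → 214715
doors_sum = 225821 + 150855 + 59511 + 168126 + 44608 + 30597 + 220043 + 214715 = 1114276
—
[doors_avg: doors < 5 AND mpg > 37]
vin=H84: ✗
vin=H83: ✗
vin=H77: ✗
vin=H38: ✓ → 59511
vin=H96: ✗
vin=H42: ✗
vin=H64: ✗
vin=H36: ✓ → 30597
vin=H46: ✗
vin=H32: ✓ → 186661
vin=H72: ✓ → 214715
doors_avg = (59511 + 30597 + 186661 + 214715) / 4 = 122871
—
[doors_sum2: doors >= 5]
vin=H84: ✗
vin=H83: ✗
vin=H77: ✗
vin=H38: ✗
vin=H96: ✗
vin=H42: ✗
vin=H64: ✗
vin=H36: ✗
vin=H46: ✓ → 220043
vin=H32: ✗
vin=H72: ✗
doors_sum2 = 220043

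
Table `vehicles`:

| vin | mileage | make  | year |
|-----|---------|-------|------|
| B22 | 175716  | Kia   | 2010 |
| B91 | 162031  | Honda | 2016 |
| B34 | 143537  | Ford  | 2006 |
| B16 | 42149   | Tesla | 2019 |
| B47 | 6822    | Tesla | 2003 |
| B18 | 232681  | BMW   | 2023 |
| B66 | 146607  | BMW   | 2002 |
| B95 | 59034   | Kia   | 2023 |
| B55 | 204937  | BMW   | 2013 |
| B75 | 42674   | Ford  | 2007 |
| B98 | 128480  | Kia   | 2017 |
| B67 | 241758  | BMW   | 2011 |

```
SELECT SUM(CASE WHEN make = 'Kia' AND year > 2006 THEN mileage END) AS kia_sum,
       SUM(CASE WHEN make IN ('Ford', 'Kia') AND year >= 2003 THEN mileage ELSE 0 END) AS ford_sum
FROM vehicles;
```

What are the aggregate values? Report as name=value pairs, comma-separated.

kia_sum=363230, ford_sum=549441

[kia_sum: make = 'Kia' AND year > 2006]
vin=B22: ✓ → 175716
vin=B91: ✗
vin=B34: ✗
vin=B16: ✗
vin=B47: ✗
vin=B18: ✗
vin=B66: ✗
vin=B95: ✓ → 59034
vin=B55: ✗
vin=B75: ✗
vin=B98: ✓ → 128480
vin=B67: ✗
kia_sum = 175716 + 59034 + 128480 = 363230
—
[ford_sum: make IN ('Ford', 'Kia') AND year >= 2003]
vin=B22: ✓ → 175716
vin=B91: ✗
vin=B34: ✓ → 143537
vin=B16: ✗
vin=B47: ✗
vin=B18: ✗
vin=B66: ✗
vin=B95: ✓ → 59034
vin=B55: ✗
vin=B75: ✓ → 42674
vin=B98: ✓ → 128480
vin=B67: ✗
ford_sum = 175716 + 143537 + 59034 + 42674 + 128480 = 549441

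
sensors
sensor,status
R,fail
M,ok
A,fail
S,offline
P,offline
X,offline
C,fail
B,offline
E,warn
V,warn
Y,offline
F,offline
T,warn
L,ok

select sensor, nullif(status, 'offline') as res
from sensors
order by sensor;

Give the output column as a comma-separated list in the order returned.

fail, NULL, fail, warn, NULL, ok, ok, NULL, fail, NULL, warn, warn, NULL, NULL

sensor=A: status=fail vs offline: differ → fail
sensor=B: status=offline vs offline: equal → NULL
sensor=C: status=fail vs offline: differ → fail
sensor=E: status=warn vs offline: differ → warn
sensor=F: status=offline vs offline: equal → NULL
sensor=L: status=ok vs offline: differ → ok
sensor=M: status=ok vs offline: differ → ok
sensor=P: status=offline vs offline: equal → NULL
sensor=R: status=fail vs offline: differ → fail
sensor=S: status=offline vs offline: equal → NULL
sensor=T: status=warn vs offline: differ → warn
sensor=V: status=warn vs offline: differ → warn
sensor=X: status=offline vs offline: equal → NULL
sensor=Y: status=offline vs offline: equal → NULL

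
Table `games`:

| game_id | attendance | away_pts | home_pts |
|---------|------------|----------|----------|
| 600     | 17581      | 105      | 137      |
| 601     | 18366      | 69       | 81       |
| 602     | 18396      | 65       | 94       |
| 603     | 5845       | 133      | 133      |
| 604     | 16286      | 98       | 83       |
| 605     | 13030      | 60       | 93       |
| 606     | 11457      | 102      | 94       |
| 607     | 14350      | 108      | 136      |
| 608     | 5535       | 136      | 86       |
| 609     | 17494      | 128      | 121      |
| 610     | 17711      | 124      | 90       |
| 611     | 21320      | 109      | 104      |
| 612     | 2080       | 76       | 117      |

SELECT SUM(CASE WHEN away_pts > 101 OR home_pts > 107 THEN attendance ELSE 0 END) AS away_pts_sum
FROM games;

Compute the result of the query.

113373

game_id=600: ✓ → 17581
game_id=601: ✗
game_id=602: ✗
game_id=603: ✓ → 5845
game_id=604: ✗
game_id=605: ✗
game_id=606: ✓ → 11457
game_id=607: ✓ → 14350
game_id=608: ✓ → 5535
game_id=609: ✓ → 17494
game_id=610: ✓ → 17711
game_id=611: ✓ → 21320
game_id=612: ✓ → 2080
away_pts_sum = 17581 + 5845 + 11457 + 14350 + 5535 + 17494 + 17711 + 21320 + 2080 = 113373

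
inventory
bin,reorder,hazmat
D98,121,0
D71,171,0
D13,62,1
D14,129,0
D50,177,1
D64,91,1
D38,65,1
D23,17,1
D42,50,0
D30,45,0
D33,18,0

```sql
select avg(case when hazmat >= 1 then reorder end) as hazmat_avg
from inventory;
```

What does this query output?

82.4

bin=D98: ✗
bin=D71: ✗
bin=D13: ✓ → 62
bin=D14: ✗
bin=D50: ✓ → 177
bin=D64: ✓ → 91
bin=D38: ✓ → 65
bin=D23: ✓ → 17
bin=D42: ✗
bin=D30: ✗
bin=D33: ✗
hazmat_avg = (62 + 177 + 91 + 65 + 17) / 5 = 82.4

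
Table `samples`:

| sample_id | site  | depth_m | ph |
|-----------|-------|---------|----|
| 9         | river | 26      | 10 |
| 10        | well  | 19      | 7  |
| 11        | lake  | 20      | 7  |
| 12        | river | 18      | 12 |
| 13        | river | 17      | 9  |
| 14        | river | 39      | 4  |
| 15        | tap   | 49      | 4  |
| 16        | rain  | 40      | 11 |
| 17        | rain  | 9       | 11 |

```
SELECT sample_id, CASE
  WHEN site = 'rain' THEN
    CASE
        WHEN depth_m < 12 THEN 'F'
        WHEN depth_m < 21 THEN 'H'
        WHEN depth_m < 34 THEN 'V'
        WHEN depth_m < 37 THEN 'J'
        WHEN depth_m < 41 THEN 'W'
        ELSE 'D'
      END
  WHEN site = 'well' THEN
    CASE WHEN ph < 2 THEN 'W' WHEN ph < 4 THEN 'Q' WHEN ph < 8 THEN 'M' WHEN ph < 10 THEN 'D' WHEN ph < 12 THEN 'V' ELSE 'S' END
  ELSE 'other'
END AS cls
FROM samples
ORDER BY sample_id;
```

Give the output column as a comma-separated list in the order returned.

sample_id=9: site='river' → outer ELSE → other
sample_id=10: site='well' → inner[ph < 8] → M
sample_id=11: site='lake' → outer ELSE → other
sample_id=12: site='river' → outer ELSE → other
sample_id=13: site='river' → outer ELSE → other
sample_id=14: site='river' → outer ELSE → other
sample_id=15: site='tap' → outer ELSE → other
sample_id=16: site='rain' → inner[depth_m < 41] → W
sample_id=17: site='rain' → inner[depth_m < 12] → F

other, M, other, other, other, other, other, W, F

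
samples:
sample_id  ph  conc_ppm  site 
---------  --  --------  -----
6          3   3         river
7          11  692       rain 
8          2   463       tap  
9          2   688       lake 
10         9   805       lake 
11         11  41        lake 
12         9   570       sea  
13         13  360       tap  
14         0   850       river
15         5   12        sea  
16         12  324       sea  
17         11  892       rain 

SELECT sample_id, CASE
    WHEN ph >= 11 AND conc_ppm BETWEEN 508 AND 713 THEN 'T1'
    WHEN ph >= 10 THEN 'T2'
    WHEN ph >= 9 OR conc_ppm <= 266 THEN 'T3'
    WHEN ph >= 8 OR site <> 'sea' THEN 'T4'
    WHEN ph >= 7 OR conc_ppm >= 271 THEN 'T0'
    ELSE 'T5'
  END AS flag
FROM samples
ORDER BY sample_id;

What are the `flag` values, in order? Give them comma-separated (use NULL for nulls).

T3, T1, T4, T4, T3, T2, T3, T2, T4, T3, T2, T2

sample_id=6: ph >= 9 OR conc_ppm <= 266 → T3
sample_id=7: ph >= 11 AND conc_ppm BETWEEN 508 AND 713 → T1
sample_id=8: ph >= 8 OR site <> 'sea' → T4
sample_id=9: ph >= 8 OR site <> 'sea' → T4
sample_id=10: ph >= 9 OR conc_ppm <= 266 → T3
sample_id=11: ph >= 10 → T2
sample_id=12: ph >= 9 OR conc_ppm <= 266 → T3
sample_id=13: ph >= 10 → T2
sample_id=14: ph >= 8 OR site <> 'sea' → T4
sample_id=15: ph >= 9 OR conc_ppm <= 266 → T3
sample_id=16: ph >= 10 → T2
sample_id=17: ph >= 10 → T2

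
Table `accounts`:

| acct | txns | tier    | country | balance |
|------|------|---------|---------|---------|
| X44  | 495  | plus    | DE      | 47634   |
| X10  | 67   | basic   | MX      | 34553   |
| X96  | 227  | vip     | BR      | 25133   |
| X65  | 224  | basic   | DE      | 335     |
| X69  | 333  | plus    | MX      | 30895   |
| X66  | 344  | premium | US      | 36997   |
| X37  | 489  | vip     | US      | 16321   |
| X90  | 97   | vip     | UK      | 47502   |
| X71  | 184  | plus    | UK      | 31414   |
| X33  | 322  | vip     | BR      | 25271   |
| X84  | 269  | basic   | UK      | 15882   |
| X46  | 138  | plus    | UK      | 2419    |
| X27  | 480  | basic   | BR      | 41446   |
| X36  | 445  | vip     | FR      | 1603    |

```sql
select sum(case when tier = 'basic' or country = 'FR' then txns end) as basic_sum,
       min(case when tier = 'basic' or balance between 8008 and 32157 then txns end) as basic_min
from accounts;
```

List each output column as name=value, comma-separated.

[basic_sum: tier = 'basic' or country = 'FR']
acct=X44: ✗
acct=X10: ✓ → 67
acct=X96: ✗
acct=X65: ✓ → 224
acct=X69: ✗
acct=X66: ✗
acct=X37: ✗
acct=X90: ✗
acct=X71: ✗
acct=X33: ✗
acct=X84: ✓ → 269
acct=X46: ✗
acct=X27: ✓ → 480
acct=X36: ✓ → 445
basic_sum = 67 + 224 + 269 + 480 + 445 = 1485
—
[basic_min: tier = 'basic' or balance between 8008 and 32157]
acct=X44: ✗
acct=X10: ✓ → 67
acct=X96: ✓ → 227
acct=X65: ✓ → 224
acct=X69: ✓ → 333
acct=X66: ✗
acct=X37: ✓ → 489
acct=X90: ✗
acct=X71: ✓ → 184
acct=X33: ✓ → 322
acct=X84: ✓ → 269
acct=X46: ✗
acct=X27: ✓ → 480
acct=X36: ✗
basic_min = MIN(67, 227, 224, 333, 489, 184, 322, 269, 480) = 67

basic_sum=1485, basic_min=67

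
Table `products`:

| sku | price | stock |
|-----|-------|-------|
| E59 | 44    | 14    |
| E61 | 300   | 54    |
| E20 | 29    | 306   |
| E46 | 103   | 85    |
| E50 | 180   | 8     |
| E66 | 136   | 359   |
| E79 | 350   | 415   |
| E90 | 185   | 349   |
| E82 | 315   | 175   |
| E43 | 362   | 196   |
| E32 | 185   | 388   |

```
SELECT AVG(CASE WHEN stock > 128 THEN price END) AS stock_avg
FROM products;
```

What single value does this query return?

sku=E59: ✗
sku=E61: ✗
sku=E20: ✓ → 29
sku=E46: ✗
sku=E50: ✗
sku=E66: ✓ → 136
sku=E79: ✓ → 350
sku=E90: ✓ → 185
sku=E82: ✓ → 315
sku=E43: ✓ → 362
sku=E32: ✓ → 185
stock_avg = (29 + 136 + 350 + 185 + 315 + 362 + 185) / 7 = 223.1428571429

223.1428571429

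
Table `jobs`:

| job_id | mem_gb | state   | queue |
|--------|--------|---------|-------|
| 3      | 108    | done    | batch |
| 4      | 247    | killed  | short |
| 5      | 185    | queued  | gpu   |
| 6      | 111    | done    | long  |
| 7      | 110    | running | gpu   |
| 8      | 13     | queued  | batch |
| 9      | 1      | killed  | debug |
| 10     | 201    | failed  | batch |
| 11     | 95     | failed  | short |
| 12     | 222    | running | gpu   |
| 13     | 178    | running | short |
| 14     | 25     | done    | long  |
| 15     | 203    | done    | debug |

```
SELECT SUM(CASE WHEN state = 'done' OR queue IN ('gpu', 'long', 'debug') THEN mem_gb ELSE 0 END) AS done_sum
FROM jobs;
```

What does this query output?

965

job_id=3: ✓ → 108
job_id=4: ✗
job_id=5: ✓ → 185
job_id=6: ✓ → 111
job_id=7: ✓ → 110
job_id=8: ✗
job_id=9: ✓ → 1
job_id=10: ✗
job_id=11: ✗
job_id=12: ✓ → 222
job_id=13: ✗
job_id=14: ✓ → 25
job_id=15: ✓ → 203
done_sum = 108 + 185 + 111 + 110 + 1 + 222 + 25 + 203 = 965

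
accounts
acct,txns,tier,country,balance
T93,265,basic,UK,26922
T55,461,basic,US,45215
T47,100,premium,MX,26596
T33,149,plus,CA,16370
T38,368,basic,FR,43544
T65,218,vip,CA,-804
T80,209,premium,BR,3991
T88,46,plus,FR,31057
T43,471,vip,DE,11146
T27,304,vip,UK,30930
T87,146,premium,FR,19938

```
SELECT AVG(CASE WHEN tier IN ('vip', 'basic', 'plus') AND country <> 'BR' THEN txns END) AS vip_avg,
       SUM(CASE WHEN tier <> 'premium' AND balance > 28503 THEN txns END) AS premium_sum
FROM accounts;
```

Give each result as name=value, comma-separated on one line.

[vip_avg: tier IN ('vip', 'basic', 'plus') AND country <> 'BR']
acct=T93: ✓ → 265
acct=T55: ✓ → 461
acct=T47: ✗
acct=T33: ✓ → 149
acct=T38: ✓ → 368
acct=T65: ✓ → 218
acct=T80: ✗
acct=T88: ✓ → 46
acct=T43: ✓ → 471
acct=T27: ✓ → 304
acct=T87: ✗
vip_avg = (265 + 461 + 149 + 368 + 218 + 46 + 471 + 304) / 8 = 285.25
—
[premium_sum: tier <> 'premium' AND balance > 28503]
acct=T93: ✗
acct=T55: ✓ → 461
acct=T47: ✗
acct=T33: ✗
acct=T38: ✓ → 368
acct=T65: ✗
acct=T80: ✗
acct=T88: ✓ → 46
acct=T43: ✗
acct=T27: ✓ → 304
acct=T87: ✗
premium_sum = 461 + 368 + 46 + 304 = 1179

vip_avg=285.25, premium_sum=1179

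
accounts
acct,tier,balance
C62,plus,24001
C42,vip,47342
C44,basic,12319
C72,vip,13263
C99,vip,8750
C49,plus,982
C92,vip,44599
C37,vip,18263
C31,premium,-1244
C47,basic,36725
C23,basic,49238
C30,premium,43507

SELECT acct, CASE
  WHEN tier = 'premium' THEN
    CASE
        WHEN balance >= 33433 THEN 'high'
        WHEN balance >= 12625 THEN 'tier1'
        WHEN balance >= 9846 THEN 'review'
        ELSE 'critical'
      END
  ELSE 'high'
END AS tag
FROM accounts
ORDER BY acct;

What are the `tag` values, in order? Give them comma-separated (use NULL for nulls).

high, high, critical, high, high, high, high, high, high, high, high, high

acct=C23: tier='basic' → outer ELSE → high
acct=C30: tier='premium' → inner[balance >= 33433] → high
acct=C31: tier='premium' → inner[ELSE] → critical
acct=C37: tier='vip' → outer ELSE → high
acct=C42: tier='vip' → outer ELSE → high
acct=C44: tier='basic' → outer ELSE → high
acct=C47: tier='basic' → outer ELSE → high
acct=C49: tier='plus' → outer ELSE → high
acct=C62: tier='plus' → outer ELSE → high
acct=C72: tier='vip' → outer ELSE → high
acct=C92: tier='vip' → outer ELSE → high
acct=C99: tier='vip' → outer ELSE → high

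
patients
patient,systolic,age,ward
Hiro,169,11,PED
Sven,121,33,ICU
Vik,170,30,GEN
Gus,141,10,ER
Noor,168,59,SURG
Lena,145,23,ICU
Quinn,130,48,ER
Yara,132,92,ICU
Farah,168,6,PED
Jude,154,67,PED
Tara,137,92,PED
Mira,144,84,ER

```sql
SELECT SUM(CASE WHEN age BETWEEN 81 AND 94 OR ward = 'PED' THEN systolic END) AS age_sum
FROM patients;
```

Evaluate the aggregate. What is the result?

904

patient=Hiro: ✓ → 169
patient=Sven: ✗
patient=Vik: ✗
patient=Gus: ✗
patient=Noor: ✗
patient=Lena: ✗
patient=Quinn: ✗
patient=Yara: ✓ → 132
patient=Farah: ✓ → 168
patient=Jude: ✓ → 154
patient=Tara: ✓ → 137
patient=Mira: ✓ → 144
age_sum = 169 + 132 + 168 + 154 + 137 + 144 = 904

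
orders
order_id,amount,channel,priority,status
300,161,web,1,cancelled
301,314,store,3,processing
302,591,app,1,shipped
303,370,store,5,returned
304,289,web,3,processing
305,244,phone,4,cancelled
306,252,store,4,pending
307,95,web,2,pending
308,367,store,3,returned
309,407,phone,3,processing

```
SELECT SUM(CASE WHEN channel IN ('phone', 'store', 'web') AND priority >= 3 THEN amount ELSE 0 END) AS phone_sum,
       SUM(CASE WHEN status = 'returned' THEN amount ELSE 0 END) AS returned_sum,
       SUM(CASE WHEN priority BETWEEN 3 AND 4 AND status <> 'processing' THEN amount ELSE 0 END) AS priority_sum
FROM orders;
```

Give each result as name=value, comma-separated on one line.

[phone_sum: channel IN ('phone', 'store', 'web') AND priority >= 3]
order_id=300: ✗
order_id=301: ✓ → 314
order_id=302: ✗
order_id=303: ✓ → 370
order_id=304: ✓ → 289
order_id=305: ✓ → 244
order_id=306: ✓ → 252
order_id=307: ✗
order_id=308: ✓ → 367
order_id=309: ✓ → 407
phone_sum = 314 + 370 + 289 + 244 + 252 + 367 + 407 = 2243
—
[returned_sum: status = 'returned']
order_id=300: ✗
order_id=301: ✗
order_id=302: ✗
order_id=303: ✓ → 370
order_id=304: ✗
order_id=305: ✗
order_id=306: ✗
order_id=307: ✗
order_id=308: ✓ → 367
order_id=309: ✗
returned_sum = 370 + 367 = 737
—
[priority_sum: priority BETWEEN 3 AND 4 AND status <> 'processing']
order_id=300: ✗
order_id=301: ✗
order_id=302: ✗
order_id=303: ✗
order_id=304: ✗
order_id=305: ✓ → 244
order_id=306: ✓ → 252
order_id=307: ✗
order_id=308: ✓ → 367
order_id=309: ✗
priority_sum = 244 + 252 + 367 = 863

phone_sum=2243, returned_sum=737, priority_sum=863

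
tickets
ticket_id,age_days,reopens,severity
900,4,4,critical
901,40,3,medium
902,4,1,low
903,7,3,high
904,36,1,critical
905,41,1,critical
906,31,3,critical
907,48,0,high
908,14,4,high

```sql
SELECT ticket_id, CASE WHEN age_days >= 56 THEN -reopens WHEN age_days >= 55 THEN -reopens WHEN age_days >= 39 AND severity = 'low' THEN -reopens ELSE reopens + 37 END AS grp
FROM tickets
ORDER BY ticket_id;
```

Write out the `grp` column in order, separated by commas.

ticket_id=900: ELSE → 41
ticket_id=901: ELSE → 40
ticket_id=902: ELSE → 38
ticket_id=903: ELSE → 40
ticket_id=904: ELSE → 38
ticket_id=905: ELSE → 38
ticket_id=906: ELSE → 40
ticket_id=907: ELSE → 37
ticket_id=908: ELSE → 41

41, 40, 38, 40, 38, 38, 40, 37, 41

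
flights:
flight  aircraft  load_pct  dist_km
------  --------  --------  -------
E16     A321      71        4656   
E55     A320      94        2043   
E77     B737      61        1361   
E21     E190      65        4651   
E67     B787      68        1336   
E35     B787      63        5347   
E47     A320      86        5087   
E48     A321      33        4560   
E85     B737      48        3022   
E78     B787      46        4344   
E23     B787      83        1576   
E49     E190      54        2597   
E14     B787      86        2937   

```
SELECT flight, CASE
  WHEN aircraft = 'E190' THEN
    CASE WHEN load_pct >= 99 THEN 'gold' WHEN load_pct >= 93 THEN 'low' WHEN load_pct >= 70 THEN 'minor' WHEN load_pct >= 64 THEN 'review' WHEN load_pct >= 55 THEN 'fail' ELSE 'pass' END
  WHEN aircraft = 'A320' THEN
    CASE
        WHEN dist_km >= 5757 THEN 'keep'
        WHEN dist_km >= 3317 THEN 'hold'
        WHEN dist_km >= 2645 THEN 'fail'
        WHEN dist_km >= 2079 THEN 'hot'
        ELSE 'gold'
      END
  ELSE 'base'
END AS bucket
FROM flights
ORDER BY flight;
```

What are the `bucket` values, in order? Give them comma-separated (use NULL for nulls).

flight=E14: aircraft='B787' → outer ELSE → base
flight=E16: aircraft='A321' → outer ELSE → base
flight=E21: aircraft='E190' → inner[load_pct >= 64] → review
flight=E23: aircraft='B787' → outer ELSE → base
flight=E35: aircraft='B787' → outer ELSE → base
flight=E47: aircraft='A320' → inner[dist_km >= 3317] → hold
flight=E48: aircraft='A321' → outer ELSE → base
flight=E49: aircraft='E190' → inner[ELSE] → pass
flight=E55: aircraft='A320' → inner[ELSE] → gold
flight=E67: aircraft='B787' → outer ELSE → base
flight=E77: aircraft='B737' → outer ELSE → base
flight=E78: aircraft='B787' → outer ELSE → base
flight=E85: aircraft='B737' → outer ELSE → base

base, base, review, base, base, hold, base, pass, gold, base, base, base, base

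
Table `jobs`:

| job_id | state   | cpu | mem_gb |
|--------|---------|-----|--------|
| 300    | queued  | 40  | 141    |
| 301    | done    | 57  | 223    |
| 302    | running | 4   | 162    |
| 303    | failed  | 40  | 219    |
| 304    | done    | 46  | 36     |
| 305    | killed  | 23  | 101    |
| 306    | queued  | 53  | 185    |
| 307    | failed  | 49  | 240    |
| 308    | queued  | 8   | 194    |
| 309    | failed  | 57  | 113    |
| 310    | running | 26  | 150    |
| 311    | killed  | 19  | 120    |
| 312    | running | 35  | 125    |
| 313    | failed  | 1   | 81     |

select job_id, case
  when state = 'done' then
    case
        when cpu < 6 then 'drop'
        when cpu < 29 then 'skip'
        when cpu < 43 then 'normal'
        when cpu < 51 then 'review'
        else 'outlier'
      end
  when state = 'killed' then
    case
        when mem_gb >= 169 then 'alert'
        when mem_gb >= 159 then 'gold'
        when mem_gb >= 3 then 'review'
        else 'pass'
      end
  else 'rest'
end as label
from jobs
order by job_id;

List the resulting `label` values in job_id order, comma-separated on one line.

job_id=300: state='queued' → outer ELSE → rest
job_id=301: state='done' → inner[ELSE] → outlier
job_id=302: state='running' → outer ELSE → rest
job_id=303: state='failed' → outer ELSE → rest
job_id=304: state='done' → inner[cpu < 51] → review
job_id=305: state='killed' → inner[mem_gb >= 3] → review
job_id=306: state='queued' → outer ELSE → rest
job_id=307: state='failed' → outer ELSE → rest
job_id=308: state='queued' → outer ELSE → rest
job_id=309: state='failed' → outer ELSE → rest
job_id=310: state='running' → outer ELSE → rest
job_id=311: state='killed' → inner[mem_gb >= 3] → review
job_id=312: state='running' → outer ELSE → rest
job_id=313: state='failed' → outer ELSE → rest

rest, outlier, rest, rest, review, review, rest, rest, rest, rest, rest, review, rest, rest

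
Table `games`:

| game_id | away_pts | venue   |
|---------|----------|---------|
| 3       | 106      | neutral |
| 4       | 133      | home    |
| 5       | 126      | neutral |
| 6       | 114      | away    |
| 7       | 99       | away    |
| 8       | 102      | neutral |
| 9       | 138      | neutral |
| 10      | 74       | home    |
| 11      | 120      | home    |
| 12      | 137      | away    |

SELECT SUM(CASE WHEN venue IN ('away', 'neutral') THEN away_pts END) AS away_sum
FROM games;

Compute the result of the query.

game_id=3: ✓ → 106
game_id=4: ✗
game_id=5: ✓ → 126
game_id=6: ✓ → 114
game_id=7: ✓ → 99
game_id=8: ✓ → 102
game_id=9: ✓ → 138
game_id=10: ✗
game_id=11: ✗
game_id=12: ✓ → 137
away_sum = 106 + 126 + 114 + 99 + 102 + 138 + 137 = 822

822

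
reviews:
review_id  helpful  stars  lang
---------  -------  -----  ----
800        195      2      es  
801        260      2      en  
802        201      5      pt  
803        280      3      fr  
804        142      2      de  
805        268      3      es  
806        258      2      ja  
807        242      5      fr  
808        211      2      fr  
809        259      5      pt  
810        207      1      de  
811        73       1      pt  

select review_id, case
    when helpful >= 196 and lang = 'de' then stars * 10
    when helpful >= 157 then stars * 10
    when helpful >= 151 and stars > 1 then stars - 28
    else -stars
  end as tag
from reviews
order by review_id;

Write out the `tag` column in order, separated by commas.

20, 20, 50, 30, -2, 30, 20, 50, 20, 50, 10, -1

review_id=800: helpful >= 157 → 20
review_id=801: helpful >= 157 → 20
review_id=802: helpful >= 157 → 50
review_id=803: helpful >= 157 → 30
review_id=804: ELSE → -2
review_id=805: helpful >= 157 → 30
review_id=806: helpful >= 157 → 20
review_id=807: helpful >= 157 → 50
review_id=808: helpful >= 157 → 20
review_id=809: helpful >= 157 → 50
review_id=810: helpful >= 196 and lang = 'de' → 10
review_id=811: ELSE → -1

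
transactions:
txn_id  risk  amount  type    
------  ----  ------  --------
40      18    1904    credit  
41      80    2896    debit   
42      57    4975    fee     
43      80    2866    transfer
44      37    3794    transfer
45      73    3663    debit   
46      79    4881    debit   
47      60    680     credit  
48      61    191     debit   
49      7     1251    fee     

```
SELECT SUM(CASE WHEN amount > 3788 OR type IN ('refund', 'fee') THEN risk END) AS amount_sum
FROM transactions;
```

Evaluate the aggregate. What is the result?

txn_id=40: ✗
txn_id=41: ✗
txn_id=42: ✓ → 57
txn_id=43: ✗
txn_id=44: ✓ → 37
txn_id=45: ✗
txn_id=46: ✓ → 79
txn_id=47: ✗
txn_id=48: ✗
txn_id=49: ✓ → 7
amount_sum = 57 + 37 + 79 + 7 = 180

180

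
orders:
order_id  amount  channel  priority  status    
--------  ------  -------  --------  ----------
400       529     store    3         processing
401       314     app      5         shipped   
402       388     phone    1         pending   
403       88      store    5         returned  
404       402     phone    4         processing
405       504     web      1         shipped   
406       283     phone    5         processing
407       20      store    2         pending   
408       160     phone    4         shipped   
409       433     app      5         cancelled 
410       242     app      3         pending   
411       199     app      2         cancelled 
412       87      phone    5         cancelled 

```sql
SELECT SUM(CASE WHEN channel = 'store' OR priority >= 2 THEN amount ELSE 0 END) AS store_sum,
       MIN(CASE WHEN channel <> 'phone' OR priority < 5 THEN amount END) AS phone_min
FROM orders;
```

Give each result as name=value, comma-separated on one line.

[store_sum: channel = 'store' OR priority >= 2]
order_id=400: ✓ → 529
order_id=401: ✓ → 314
order_id=402: ✗
order_id=403: ✓ → 88
order_id=404: ✓ → 402
order_id=405: ✗
order_id=406: ✓ → 283
order_id=407: ✓ → 20
order_id=408: ✓ → 160
order_id=409: ✓ → 433
order_id=410: ✓ → 242
order_id=411: ✓ → 199
order_id=412: ✓ → 87
store_sum = 529 + 314 + 88 + 402 + 283 + 20 + 160 + 433 + 242 + 199 + 87 = 2757
—
[phone_min: channel <> 'phone' OR priority < 5]
order_id=400: ✓ → 529
order_id=401: ✓ → 314
order_id=402: ✓ → 388
order_id=403: ✓ → 88
order_id=404: ✓ → 402
order_id=405: ✓ → 504
order_id=406: ✗
order_id=407: ✓ → 20
order_id=408: ✓ → 160
order_id=409: ✓ → 433
order_id=410: ✓ → 242
order_id=411: ✓ → 199
order_id=412: ✗
phone_min = MIN(529, 314, 388, 88, 402, 504, 20, 160, 433, 242, 199) = 20

store_sum=2757, phone_min=20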